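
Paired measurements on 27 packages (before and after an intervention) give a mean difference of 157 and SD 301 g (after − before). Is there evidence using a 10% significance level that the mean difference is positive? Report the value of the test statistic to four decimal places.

2.7103

H0: μ_d = 0; H1: μ_d > 0 (paired t-test on the differences, right-tailed).
t = d̄/(s_d/√n) = 157/(301/√27) = 2.7103
df = n − 1 = 26
p-value = P(T ≥ 2.7103) ≈ 0.0059
Since p ≈ 0.0059 < α = 0.1, reject H0; the evidence is statistically significant.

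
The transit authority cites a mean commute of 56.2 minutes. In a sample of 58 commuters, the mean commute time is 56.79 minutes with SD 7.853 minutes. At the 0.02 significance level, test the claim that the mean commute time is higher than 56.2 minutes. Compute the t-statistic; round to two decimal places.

H0: μ = 56.2; H1: μ > 56.2 (one-sample t-test, right-tailed).
t = (x̄ − μ₀)/(s/√n) = (56.79 − 56.2)/(7.853/√58) = 0.57
df = n − 1 = 57
p-value = P(T ≥ 0.57) ≈ 0.2847
Since p ≈ 0.2847 > α = 0.02, fail to reject H0; the evidence is not statistically significant.

0.57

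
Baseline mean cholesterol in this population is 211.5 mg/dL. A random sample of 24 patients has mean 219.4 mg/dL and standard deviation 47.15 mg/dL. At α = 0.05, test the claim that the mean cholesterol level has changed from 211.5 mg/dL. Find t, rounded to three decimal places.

0.821

H0: μ = 211.5; H1: μ ≠ 211.5 (one-sample t-test, two-sided).
t = (x̄ − μ₀)/(s/√n) = (219.4 − 211.5)/(47.15/√24) = 0.821
df = n − 1 = 23
Two-sided p-value ≈ 0.420
Since p ≈ 0.420 > α = 0.05, fail to reject H0; the evidence is not statistically significant.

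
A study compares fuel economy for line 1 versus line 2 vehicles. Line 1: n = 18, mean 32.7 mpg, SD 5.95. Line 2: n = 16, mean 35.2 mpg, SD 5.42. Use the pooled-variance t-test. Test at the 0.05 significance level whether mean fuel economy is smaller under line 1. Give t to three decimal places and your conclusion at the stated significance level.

Let group 1 = line 1, group 2 = line 2. H0: μ_1 = μ_2; H1: μ_1 < μ_2 (two-sample pooled-variance t-test, left-tailed).
s_p² = [(18−1)·5.95² + (16−1)·5.42²]/(18+16−2) = 32.5778
t = (32.7 − 35.2)/√[32.5778·(1/18 + 1/16)] = -1.275
df = n₁ + n₂ − 2 = 32
p-value = P(T ≤ -1.275) ≈ 0.106
Since p ≈ 0.106 > α = 0.05, fail to reject H0; the data do not provide sufficient evidence against H0.

t = -1.275; fail to reject H0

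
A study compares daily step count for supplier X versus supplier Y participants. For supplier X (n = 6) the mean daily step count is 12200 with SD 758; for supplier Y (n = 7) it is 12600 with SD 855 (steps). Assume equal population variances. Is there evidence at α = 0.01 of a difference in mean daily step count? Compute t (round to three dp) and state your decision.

Let group 1 = supplier X, group 2 = supplier Y. H0: μ_1 = μ_2; H1: μ_1 ≠ μ_2 (two-sample pooled-variance t-test, two-sided).
s_p² = [(6−1)·758² + (7−1)·855²]/(6+7−2) = 659906
t = (12200 − 12600)/√[659906·(1/6 + 1/7)] = -0.885
df = n₁ + n₂ − 2 = 11
Two-sided p-value ≈ 0.3951
Since p ≈ 0.3951 > α = 0.01, fail to reject H0; the data do not provide sufficient evidence against H0.

t = -0.885; fail to reject H0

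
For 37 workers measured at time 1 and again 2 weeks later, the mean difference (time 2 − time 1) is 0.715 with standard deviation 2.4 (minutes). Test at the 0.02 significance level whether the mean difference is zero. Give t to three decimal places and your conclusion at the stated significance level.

H0: μ_d = 0; H1: μ_d ≠ 0 (paired t-test on the differences, two-sided).
t = d̄/(s_d/√n) = 0.715/(2.4/√37) = 1.812
df = n − 1 = 36
Two-sided p-value ≈ 0.0783
Since p ≈ 0.0783 > α = 0.02, fail to reject H0; the data do not provide sufficient evidence against H0.

t = 1.812; fail to reject H0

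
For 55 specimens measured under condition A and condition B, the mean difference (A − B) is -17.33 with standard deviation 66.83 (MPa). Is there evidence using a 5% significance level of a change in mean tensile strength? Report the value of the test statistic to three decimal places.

-1.923

H0: μ_d = 0; H1: μ_d ≠ 0 (paired t-test on the differences, two-sided).
t = d̄/(s_d/√n) = -17.33/(66.83/√55) = -1.923
df = n − 1 = 54
Two-sided p-value ≈ 0.0597
Since p ≈ 0.0597 > α = 0.05, fail to reject H0; the evidence is not statistically significant.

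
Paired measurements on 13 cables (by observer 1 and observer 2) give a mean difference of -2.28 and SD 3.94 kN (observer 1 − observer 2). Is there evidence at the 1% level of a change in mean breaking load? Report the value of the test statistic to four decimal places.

-2.0865

H0: μ_d = 0; H1: μ_d ≠ 0 (paired t-test on the differences, two-sided).
t = d̄/(s_d/√n) = -2.28/(3.94/√13) = -2.0865
df = n − 1 = 12
Two-sided p-value ≈ 0.059
Since p ≈ 0.059 > α = 0.01, fail to reject H0; the evidence is not statistically significant.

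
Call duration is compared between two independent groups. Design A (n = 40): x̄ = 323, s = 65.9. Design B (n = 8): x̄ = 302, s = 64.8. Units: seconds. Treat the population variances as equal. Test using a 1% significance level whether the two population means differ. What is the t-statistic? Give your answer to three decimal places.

Let group 1 = design A, group 2 = design B. H0: μ_1 = μ_2; H1: μ_1 ≠ μ_2 (two-sample pooled-variance t-test, two-sided).
s_p² = [(40−1)·65.9² + (8−1)·64.8²]/(40+8−2) = 4320.93
t = (323 − 302)/√[4320.93·(1/40 + 1/8)] = 0.825
df = n₁ + n₂ − 2 = 46
Two-sided p-value ≈ 0.4137
Since p ≈ 0.4137 > α = 0.01, fail to reject H0; the data do not provide sufficient evidence against H0.

0.825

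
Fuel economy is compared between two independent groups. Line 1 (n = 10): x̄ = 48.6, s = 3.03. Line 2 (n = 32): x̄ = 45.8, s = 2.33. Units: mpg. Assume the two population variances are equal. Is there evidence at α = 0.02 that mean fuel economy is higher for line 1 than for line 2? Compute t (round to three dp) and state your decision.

Let group 1 = line 1, group 2 = line 2. H0: μ_1 = μ_2; H1: μ_1 > μ_2 (two-sample pooled-variance t-test, right-tailed).
s_p² = [(10−1)·3.03² + (32−1)·2.33²]/(10+32−2) = 6.2731
t = (48.6 − 45.8)/√[6.2731·(1/10 + 1/32)] = 3.086
df = n₁ + n₂ − 2 = 40
p-value = P(T ≥ 3.086) ≈ 0.0018
Since p ≈ 0.0018 < α = 0.02, reject H0; the data support H1.

t = 3.086; reject H0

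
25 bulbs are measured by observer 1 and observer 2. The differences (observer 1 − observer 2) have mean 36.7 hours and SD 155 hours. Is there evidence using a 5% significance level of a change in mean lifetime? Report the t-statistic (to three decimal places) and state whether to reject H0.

H0: μ_d = 0; H1: μ_d ≠ 0 (paired t-test on the differences, two-sided).
t = d̄/(s_d/√n) = 36.7/(155/√25) = 1.184
df = n − 1 = 24
Two-sided p-value ≈ 0.248
Since p ≈ 0.248 > α = 0.05, fail to reject H0; the evidence is not statistically significant.

t = 1.184; fail to reject H0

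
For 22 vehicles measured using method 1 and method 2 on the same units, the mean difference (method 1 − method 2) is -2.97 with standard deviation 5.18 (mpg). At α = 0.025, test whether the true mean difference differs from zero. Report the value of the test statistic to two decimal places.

-2.69

H0: μ_d = 0; H1: μ_d ≠ 0 (paired t-test on the differences, two-sided).
t = d̄/(s_d/√n) = -2.97/(5.18/√22) = -2.69
df = n − 1 = 21
Two-sided p-value ≈ 0.014
Since p ≈ 0.014 < α = 0.025, reject H0; the evidence is statistically significant.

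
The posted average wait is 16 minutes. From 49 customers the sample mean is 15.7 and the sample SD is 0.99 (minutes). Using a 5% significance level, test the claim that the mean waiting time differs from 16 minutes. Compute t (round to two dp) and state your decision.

H0: μ = 16; H1: μ ≠ 16 (one-sample t-test, two-sided).
t = (x̄ − μ₀)/(s/√n) = (15.7 − 16)/(0.99/√49) = -2.12
df = n − 1 = 48
Two-sided p-value ≈ 0.0391
Since p ≈ 0.0391 < α = 0.05, reject H0; the data support H1.

t = -2.12; reject H0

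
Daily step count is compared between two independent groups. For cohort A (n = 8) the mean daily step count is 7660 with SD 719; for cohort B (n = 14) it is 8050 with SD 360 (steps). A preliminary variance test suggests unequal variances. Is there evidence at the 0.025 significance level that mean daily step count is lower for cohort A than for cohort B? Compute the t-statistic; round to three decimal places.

Let group 1 = cohort A, group 2 = cohort B. H0: μ_1 = μ_2; H1: μ_1 < μ_2 (Welch's two-sample t-test, left-tailed).
t = (x̄_1 − x̄_2)/√(s_1²/n_1 + s_2²/n_2) = (7660 − 8050)/√(719²/8 + 360²/14) = -1.435
Welch–Satterthwaite df ≈ 9.05
p-value = P(T ≤ -1.435) ≈ 0.0925
Since p ≈ 0.0925 > α = 0.025, fail to reject H0; the data do not provide sufficient evidence against H0.

-1.435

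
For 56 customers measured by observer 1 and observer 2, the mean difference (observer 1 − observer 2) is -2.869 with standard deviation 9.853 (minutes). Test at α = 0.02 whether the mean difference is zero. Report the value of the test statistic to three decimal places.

H0: μ_d = 0; H1: μ_d ≠ 0 (paired t-test on the differences, two-sided).
t = d̄/(s_d/√n) = -2.869/(9.853/√56) = -2.179
df = n − 1 = 55
Two-sided p-value ≈ 0.034
Since p ≈ 0.034 > α = 0.02, fail to reject H0; the data do not provide sufficient evidence against H0.

-2.179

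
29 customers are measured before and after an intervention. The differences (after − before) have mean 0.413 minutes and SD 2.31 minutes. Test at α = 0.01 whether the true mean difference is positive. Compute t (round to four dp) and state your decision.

t = 0.9628; fail to reject H0

H0: μ_d = 0; H1: μ_d > 0 (paired t-test on the differences, right-tailed).
t = d̄/(s_d/√n) = 0.413/(2.31/√29) = 0.9628
df = n − 1 = 28
p-value = P(T ≥ 0.9628) ≈ 0.172
Since p ≈ 0.172 > α = 0.01, fail to reject H0; the data do not provide sufficient evidence against H0.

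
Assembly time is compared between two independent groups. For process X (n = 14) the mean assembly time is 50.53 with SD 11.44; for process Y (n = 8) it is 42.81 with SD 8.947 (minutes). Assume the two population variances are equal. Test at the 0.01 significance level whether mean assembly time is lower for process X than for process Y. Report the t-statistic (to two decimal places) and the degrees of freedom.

Let group 1 = process X, group 2 = process Y. H0: μ_1 = μ_2; H1: μ_1 < μ_2 (two-sample pooled-variance t-test, left-tailed).
s_p² = [(14−1)·11.44² + (8−1)·8.947²]/(14+8−2) = 113.085
t = (50.53 − 42.81)/√[113.085·(1/14 + 1/8)] = 1.64
df = n₁ + n₂ − 2 = 20
p-value = P(T ≤ 1.64) ≈ 0.941
Since p ≈ 0.941 > α = 0.01, fail to reject H0; the evidence is not statistically significant.

t = 1.64, df = 20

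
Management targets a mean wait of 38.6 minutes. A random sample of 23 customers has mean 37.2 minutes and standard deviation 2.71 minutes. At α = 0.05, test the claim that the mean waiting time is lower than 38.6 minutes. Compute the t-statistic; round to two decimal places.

-2.48

H0: μ = 38.6; H1: μ < 38.6 (one-sample t-test, left-tailed).
t = (x̄ − μ₀)/(s/√n) = (37.2 − 38.6)/(2.71/√23) = -2.48
df = n − 1 = 22
p-value = P(T ≤ -2.48) ≈ 0.011
Since p ≈ 0.011 < α = 0.05, reject H0; the evidence is statistically significant.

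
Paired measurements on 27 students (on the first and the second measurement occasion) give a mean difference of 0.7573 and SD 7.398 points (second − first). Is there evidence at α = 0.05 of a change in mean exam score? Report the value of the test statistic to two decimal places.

0.53

H0: μ_d = 0; H1: μ_d ≠ 0 (paired t-test on the differences, two-sided).
t = d̄/(s_d/√n) = 0.7573/(7.398/√27) = 0.53
df = n − 1 = 26
Two-sided p-value ≈ 0.5993
Since p ≈ 0.5993 > α = 0.05, fail to reject H0; the evidence is not statistically significant.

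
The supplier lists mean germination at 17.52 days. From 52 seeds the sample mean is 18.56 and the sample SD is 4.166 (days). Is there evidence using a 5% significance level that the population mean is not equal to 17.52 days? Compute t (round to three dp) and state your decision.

t = 1.800; fail to reject H0

H0: μ = 17.52; H1: μ ≠ 17.52 (one-sample t-test, two-sided).
t = (x̄ − μ₀)/(s/√n) = (18.56 − 17.52)/(4.166/√52) = 1.800
df = n − 1 = 51
Two-sided p-value ≈ 0.078
Since p ≈ 0.078 > α = 0.05, fail to reject H0; the evidence is not statistically significant.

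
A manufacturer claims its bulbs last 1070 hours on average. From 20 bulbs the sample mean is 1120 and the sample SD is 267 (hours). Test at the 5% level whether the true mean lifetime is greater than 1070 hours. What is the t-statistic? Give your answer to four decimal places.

H0: μ = 1070; H1: μ > 1070 (one-sample t-test, right-tailed).
t = (x̄ − μ₀)/(s/√n) = (1120 − 1070)/(267/√20) = 0.8375
df = n − 1 = 19
p-value = P(T ≥ 0.8375) ≈ 0.206
Since p ≈ 0.206 > α = 0.05, fail to reject H0; the data do not provide sufficient evidence against H0.

0.8375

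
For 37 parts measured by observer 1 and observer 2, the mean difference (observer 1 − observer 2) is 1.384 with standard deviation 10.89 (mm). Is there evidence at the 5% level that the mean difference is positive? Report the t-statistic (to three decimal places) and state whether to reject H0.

t = 0.773; fail to reject H0

H0: μ_d = 0; H1: μ_d > 0 (paired t-test on the differences, right-tailed).
t = d̄/(s_d/√n) = 1.384/(10.89/√37) = 0.773
df = n − 1 = 36
p-value = P(T ≥ 0.773) ≈ 0.222
Since p ≈ 0.222 > α = 0.05, fail to reject H0; the evidence is not statistically significant.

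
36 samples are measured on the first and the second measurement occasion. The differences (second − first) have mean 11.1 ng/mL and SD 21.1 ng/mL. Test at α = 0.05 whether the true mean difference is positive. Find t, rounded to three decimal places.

3.156

H0: μ_d = 0; H1: μ_d > 0 (paired t-test on the differences, right-tailed).
t = d̄/(s_d/√n) = 11.1/(21.1/√36) = 3.156
df = n − 1 = 35
p-value = P(T ≥ 3.156) ≈ 0.0016
Since p ≈ 0.0016 < α = 0.05, reject H0; the evidence is statistically significant.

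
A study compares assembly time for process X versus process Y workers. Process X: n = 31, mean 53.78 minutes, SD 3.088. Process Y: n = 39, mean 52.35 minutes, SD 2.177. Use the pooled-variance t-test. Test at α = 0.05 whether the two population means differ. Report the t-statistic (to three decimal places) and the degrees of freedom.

Let group 1 = process X, group 2 = process Y. H0: μ_1 = μ_2; H1: μ_1 ≠ μ_2 (two-sample pooled-variance t-test, two-sided).
s_p² = [(31−1)·3.088² + (39−1)·2.177²]/(31+39−2) = 6.85539
t = (53.78 − 52.35)/√[6.85539·(1/31 + 1/39)] = 2.270
df = n₁ + n₂ − 2 = 68
Two-sided p-value ≈ 0.026
Since p ≈ 0.026 < α = 0.05, reject H0; the evidence is statistically significant.

t = 2.270, df = 68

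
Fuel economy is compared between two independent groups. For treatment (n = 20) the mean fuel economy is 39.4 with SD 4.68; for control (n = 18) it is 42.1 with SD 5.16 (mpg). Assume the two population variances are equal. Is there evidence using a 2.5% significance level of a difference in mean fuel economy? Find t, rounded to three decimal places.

-1.692

Let group 1 = treatment, group 2 = control. H0: μ_1 = μ_2; H1: μ_1 ≠ μ_2 (two-sample pooled-variance t-test, two-sided).
s_p² = [(20−1)·4.68² + (18−1)·5.16²]/(20+18−2) = 24.1328
t = (39.4 − 42.1)/√[24.1328·(1/20 + 1/18)] = -1.692
df = n₁ + n₂ − 2 = 36
Two-sided p-value ≈ 0.099
Since p ≈ 0.099 > α = 0.025, fail to reject H0; the evidence is not statistically significant.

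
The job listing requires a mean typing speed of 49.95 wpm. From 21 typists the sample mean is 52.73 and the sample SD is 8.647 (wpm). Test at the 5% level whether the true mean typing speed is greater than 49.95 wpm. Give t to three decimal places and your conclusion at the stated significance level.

H0: μ = 49.95; H1: μ > 49.95 (one-sample t-test, right-tailed).
t = (x̄ − μ₀)/(s/√n) = (52.73 − 49.95)/(8.647/√21) = 1.473
df = n − 1 = 20
p-value = P(T ≥ 1.473) ≈ 0.0781
Since p ≈ 0.0781 > α = 0.05, fail to reject H0; the evidence is not statistically significant.

t = 1.473; fail to reject H0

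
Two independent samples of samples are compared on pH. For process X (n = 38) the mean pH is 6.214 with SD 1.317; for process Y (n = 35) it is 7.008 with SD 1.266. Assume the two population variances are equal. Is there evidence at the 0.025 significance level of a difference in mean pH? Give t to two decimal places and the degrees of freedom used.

Let group 1 = process X, group 2 = process Y. H0: μ_1 = μ_2; H1: μ_1 ≠ μ_2 (two-sample pooled-variance t-test, two-sided).
s_p² = [(38−1)·1.317² + (35−1)·1.266²]/(38+35−2) = 1.67141
t = (6.214 − 7.008)/√[1.67141·(1/38 + 1/35)] = -2.62
df = n₁ + n₂ − 2 = 71
Two-sided p-value ≈ 0.011
Since p ≈ 0.011 < α = 0.025, reject H0; the evidence is statistically significant.

t = -2.62, df = 71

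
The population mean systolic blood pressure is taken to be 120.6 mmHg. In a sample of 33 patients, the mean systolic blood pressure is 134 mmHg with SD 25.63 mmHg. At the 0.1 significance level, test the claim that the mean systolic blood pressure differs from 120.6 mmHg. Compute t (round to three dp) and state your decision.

t = 3.003; reject H0

H0: μ = 120.6; H1: μ ≠ 120.6 (one-sample t-test, two-sided).
t = (x̄ − μ₀)/(s/√n) = (134 − 120.6)/(25.63/√33) = 3.003
df = n − 1 = 32
Two-sided p-value ≈ 0.0051
Since p ≈ 0.0051 < α = 0.1, reject H0; the evidence is statistically significant.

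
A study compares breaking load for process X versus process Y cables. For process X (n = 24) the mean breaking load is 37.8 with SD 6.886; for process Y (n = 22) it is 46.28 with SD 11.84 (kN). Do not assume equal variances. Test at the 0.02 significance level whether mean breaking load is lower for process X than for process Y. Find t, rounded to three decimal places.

Let group 1 = process X, group 2 = process Y. H0: μ_1 = μ_2; H1: μ_1 < μ_2 (Welch's two-sample t-test, left-tailed).
t = (x̄_1 − x̄_2)/√(s_1²/n_1 + s_2²/n_2) = (37.8 − 46.28)/√(6.886²/24 + 11.84²/22) = -2.935
Welch–Satterthwaite df ≈ 33.13
p-value = P(T ≤ -2.935) ≈ 0.003
Since p ≈ 0.003 < α = 0.02, reject H0; the data support H1.

-2.935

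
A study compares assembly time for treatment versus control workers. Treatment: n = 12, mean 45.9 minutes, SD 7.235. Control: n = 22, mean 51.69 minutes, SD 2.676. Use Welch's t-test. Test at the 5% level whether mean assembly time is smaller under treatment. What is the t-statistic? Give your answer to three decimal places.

-2.674

Let group 1 = treatment, group 2 = control. H0: μ_1 = μ_2; H1: μ_1 < μ_2 (Welch's two-sample t-test, left-tailed).
t = (x̄_1 − x̄_2)/√(s_1²/n_1 + s_2²/n_2) = (45.9 − 51.69)/√(7.235²/12 + 2.676²/22) = -2.674
Welch–Satterthwaite df ≈ 12.67
p-value = P(T ≤ -2.674) ≈ 0.010
Since p ≈ 0.010 < α = 0.05, reject H0; the data support H1.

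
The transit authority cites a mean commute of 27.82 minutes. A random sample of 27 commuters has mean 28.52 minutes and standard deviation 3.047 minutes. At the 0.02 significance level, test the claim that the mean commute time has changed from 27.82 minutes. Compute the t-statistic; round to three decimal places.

1.194

H0: μ = 27.82; H1: μ ≠ 27.82 (one-sample t-test, two-sided).
t = (x̄ − μ₀)/(s/√n) = (28.52 − 27.82)/(3.047/√27) = 1.194
df = n − 1 = 26
Two-sided p-value ≈ 0.243
Since p ≈ 0.243 > α = 0.02, fail to reject H0; the data do not provide sufficient evidence against H0.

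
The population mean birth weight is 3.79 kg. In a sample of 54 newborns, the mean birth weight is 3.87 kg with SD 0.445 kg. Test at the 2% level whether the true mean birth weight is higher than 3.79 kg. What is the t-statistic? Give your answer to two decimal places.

H0: μ = 3.79; H1: μ > 3.79 (one-sample t-test, right-tailed).
t = (x̄ − μ₀)/(s/√n) = (3.87 − 3.79)/(0.445/√54) = 1.32
df = n − 1 = 53
p-value = P(T ≥ 1.32) ≈ 0.096
Since p ≈ 0.096 > α = 0.02, fail to reject H0; the data do not provide sufficient evidence against H0.

1.32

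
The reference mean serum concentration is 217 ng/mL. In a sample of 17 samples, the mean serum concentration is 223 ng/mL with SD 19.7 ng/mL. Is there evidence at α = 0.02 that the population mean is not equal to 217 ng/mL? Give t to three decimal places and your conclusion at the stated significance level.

t = 1.256; fail to reject H0

H0: μ = 217; H1: μ ≠ 217 (one-sample t-test, two-sided).
t = (x̄ − μ₀)/(s/√n) = (223 − 217)/(19.7/√17) = 1.256
df = n − 1 = 16
Two-sided p-value ≈ 0.2272
Since p ≈ 0.2272 > α = 0.02, fail to reject H0; the data do not provide sufficient evidence against H0.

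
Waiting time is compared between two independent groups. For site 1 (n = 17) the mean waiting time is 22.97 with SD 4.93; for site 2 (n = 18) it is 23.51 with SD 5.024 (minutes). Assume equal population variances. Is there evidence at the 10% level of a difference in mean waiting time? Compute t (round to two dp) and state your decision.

t = -0.32; fail to reject H0

Let group 1 = site 1, group 2 = site 2. H0: μ_1 = μ_2; H1: μ_1 ≠ μ_2 (two-sample pooled-variance t-test, two-sided).
s_p² = [(17−1)·4.93² + (18−1)·5.024²]/(17+18−2) = 24.7869
t = (22.97 − 23.51)/√[24.7869·(1/17 + 1/18)] = -0.32
df = n₁ + n₂ − 2 = 33
Two-sided p-value ≈ 0.7505
Since p ≈ 0.7505 > α = 0.1, fail to reject H0; the evidence is not statistically significant.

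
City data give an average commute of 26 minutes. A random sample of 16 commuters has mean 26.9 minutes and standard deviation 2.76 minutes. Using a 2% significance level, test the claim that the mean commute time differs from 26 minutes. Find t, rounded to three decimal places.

1.304

H0: μ = 26; H1: μ ≠ 26 (one-sample t-test, two-sided).
t = (x̄ − μ₀)/(s/√n) = (26.9 − 26)/(2.76/√16) = 1.304
df = n − 1 = 15
Two-sided p-value ≈ 0.2118
Since p ≈ 0.2118 > α = 0.02, fail to reject H0; the evidence is not statistically significant.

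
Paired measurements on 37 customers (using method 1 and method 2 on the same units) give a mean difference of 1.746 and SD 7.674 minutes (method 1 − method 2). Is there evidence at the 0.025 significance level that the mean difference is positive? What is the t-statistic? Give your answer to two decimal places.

1.38

H0: μ_d = 0; H1: μ_d > 0 (paired t-test on the differences, right-tailed).
t = d̄/(s_d/√n) = 1.746/(7.674/√37) = 1.38
df = n − 1 = 36
p-value = P(T ≥ 1.38) ≈ 0.0874
Since p ≈ 0.0874 > α = 0.025, fail to reject H0; the data do not provide sufficient evidence against H0.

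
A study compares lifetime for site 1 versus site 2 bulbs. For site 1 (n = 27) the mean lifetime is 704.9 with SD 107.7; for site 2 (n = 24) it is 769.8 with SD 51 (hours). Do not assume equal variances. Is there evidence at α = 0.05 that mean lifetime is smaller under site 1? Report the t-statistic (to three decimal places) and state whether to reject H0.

t = -2.798; reject H0

Let group 1 = site 1, group 2 = site 2. H0: μ_1 = μ_2; H1: μ_1 < μ_2 (Welch's two-sample t-test, left-tailed).
t = (x̄_1 − x̄_2)/√(s_1²/n_1 + s_2²/n_2) = (704.9 − 769.8)/√(107.7²/27 + 51²/24) = -2.798
Welch–Satterthwaite df ≈ 38.04
p-value = P(T ≤ -2.798) ≈ 0.0040
Since p ≈ 0.0040 < α = 0.05, reject H0; the data support H1.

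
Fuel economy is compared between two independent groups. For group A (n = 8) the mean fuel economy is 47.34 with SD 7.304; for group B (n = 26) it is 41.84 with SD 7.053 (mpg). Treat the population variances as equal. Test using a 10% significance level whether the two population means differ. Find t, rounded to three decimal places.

1.914

Let group 1 = group A, group 2 = group B. H0: μ_1 = μ_2; H1: μ_1 ≠ μ_2 (two-sample pooled-variance t-test, two-sided).
s_p² = [(8−1)·7.304² + (26−1)·7.053²]/(8+26−2) = 50.5331
t = (47.34 − 41.84)/√[50.5331·(1/8 + 1/26)] = 1.914
df = n₁ + n₂ − 2 = 32
Two-sided p-value ≈ 0.065
Since p ≈ 0.065 < α = 0.1, reject H0; the data support H1.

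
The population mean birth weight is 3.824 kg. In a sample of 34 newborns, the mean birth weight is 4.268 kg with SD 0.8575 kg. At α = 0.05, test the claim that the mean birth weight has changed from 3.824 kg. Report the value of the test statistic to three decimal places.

H0: μ = 3.824; H1: μ ≠ 3.824 (one-sample t-test, two-sided).
t = (x̄ − μ₀)/(s/√n) = (4.268 − 3.824)/(0.8575/√34) = 3.019
df = n − 1 = 33
Two-sided p-value ≈ 0.0049
Since p ≈ 0.0049 < α = 0.05, reject H0; the data support H1.

3.019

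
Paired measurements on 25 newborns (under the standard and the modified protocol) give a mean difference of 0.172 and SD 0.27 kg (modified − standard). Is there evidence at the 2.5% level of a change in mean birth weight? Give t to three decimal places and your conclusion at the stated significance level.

H0: μ_d = 0; H1: μ_d ≠ 0 (paired t-test on the differences, two-sided).
t = d̄/(s_d/√n) = 0.172/(0.27/√25) = 3.185
df = n − 1 = 24
Two-sided p-value ≈ 0.0040
Since p ≈ 0.0040 < α = 0.025, reject H0; the data support H1.

t = 3.185; reject H0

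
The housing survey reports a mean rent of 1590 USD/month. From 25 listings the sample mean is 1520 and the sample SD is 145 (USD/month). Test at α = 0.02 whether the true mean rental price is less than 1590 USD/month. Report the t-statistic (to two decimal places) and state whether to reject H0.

H0: μ = 1590; H1: μ < 1590 (one-sample t-test, left-tailed).
t = (x̄ − μ₀)/(s/√n) = (1520 − 1590)/(145/√25) = -2.41
df = n − 1 = 24
p-value = P(T ≤ -2.41) ≈ 0.012
Since p ≈ 0.012 < α = 0.02, reject H0; the data support H1.

t = -2.41; reject H0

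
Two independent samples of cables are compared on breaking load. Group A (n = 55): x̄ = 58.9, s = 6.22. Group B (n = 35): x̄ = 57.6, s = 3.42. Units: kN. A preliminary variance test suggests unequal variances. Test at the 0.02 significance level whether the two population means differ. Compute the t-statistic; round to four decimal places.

1.2762

Let group 1 = group A, group 2 = group B. H0: μ_1 = μ_2; H1: μ_1 ≠ μ_2 (Welch's two-sample t-test, two-sided).
t = (x̄_1 − x̄_2)/√(s_1²/n_1 + s_2²/n_2) = (58.9 − 57.6)/√(6.22²/55 + 3.42²/35) = 1.2762
Welch–Satterthwaite df ≈ 86.49
Two-sided p-value ≈ 0.205
Since p ≈ 0.205 > α = 0.02, fail to reject H0; the data do not provide sufficient evidence against H0.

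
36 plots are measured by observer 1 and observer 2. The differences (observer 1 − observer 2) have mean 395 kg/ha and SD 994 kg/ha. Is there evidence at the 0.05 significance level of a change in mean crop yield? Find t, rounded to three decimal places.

H0: μ_d = 0; H1: μ_d ≠ 0 (paired t-test on the differences, two-sided).
t = d̄/(s_d/√n) = 395/(994/√36) = 2.384
df = n − 1 = 35
Two-sided p-value ≈ 0.023
Since p ≈ 0.023 < α = 0.05, reject H0; the evidence is statistically significant.

2.384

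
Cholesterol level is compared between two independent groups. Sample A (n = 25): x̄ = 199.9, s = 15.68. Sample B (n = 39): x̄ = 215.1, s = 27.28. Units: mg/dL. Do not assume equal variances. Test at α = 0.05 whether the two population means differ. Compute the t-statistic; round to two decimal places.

-2.83

Let group 1 = sample A, group 2 = sample B. H0: μ_1 = μ_2; H1: μ_1 ≠ μ_2 (Welch's two-sample t-test, two-sided).
t = (x̄_1 − x̄_2)/√(s_1²/n_1 + s_2²/n_2) = (199.9 − 215.1)/√(15.68²/25 + 27.28²/39) = -2.83
Welch–Satterthwaite df ≈ 61.43
Two-sided p-value ≈ 0.0063
Since p ≈ 0.0063 < α = 0.05, reject H0; the evidence is statistically significant.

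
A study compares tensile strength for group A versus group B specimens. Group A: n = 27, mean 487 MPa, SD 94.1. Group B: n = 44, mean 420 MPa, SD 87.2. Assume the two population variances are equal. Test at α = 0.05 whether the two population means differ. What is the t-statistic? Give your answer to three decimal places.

Let group 1 = group A, group 2 = group B. H0: μ_1 = μ_2; H1: μ_1 ≠ μ_2 (two-sample pooled-variance t-test, two-sided).
s_p² = [(27−1)·94.1² + (44−1)·87.2²]/(27+44−2) = 8075.22
t = (487 − 420)/√[8075.22·(1/27 + 1/44)] = 3.050
df = n₁ + n₂ − 2 = 69
Two-sided p-value ≈ 0.003
Since p ≈ 0.003 < α = 0.05, reject H0; the evidence is statistically significant.

3.050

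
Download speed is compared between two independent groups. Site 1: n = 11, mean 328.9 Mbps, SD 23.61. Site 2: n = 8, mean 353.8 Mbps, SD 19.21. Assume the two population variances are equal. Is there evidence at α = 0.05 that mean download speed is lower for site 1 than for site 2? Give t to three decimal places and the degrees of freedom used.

t = -2.446, df = 17

Let group 1 = site 1, group 2 = site 2. H0: μ_1 = μ_2; H1: μ_1 < μ_2 (two-sample pooled-variance t-test, left-tailed).
s_p² = [(11−1)·23.61² + (8−1)·19.21²]/(11+8−2) = 479.852
t = (328.9 − 353.8)/√[479.852·(1/11 + 1/8)] = -2.446
df = n₁ + n₂ − 2 = 17
p-value = P(T ≤ -2.446) ≈ 0.013
Since p ≈ 0.013 < α = 0.05, reject H0; the data support H1.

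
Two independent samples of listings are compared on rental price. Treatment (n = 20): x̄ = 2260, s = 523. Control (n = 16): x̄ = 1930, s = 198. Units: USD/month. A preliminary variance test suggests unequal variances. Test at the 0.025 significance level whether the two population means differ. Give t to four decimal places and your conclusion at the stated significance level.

Let group 1 = treatment, group 2 = control. H0: μ_1 = μ_2; H1: μ_1 ≠ μ_2 (Welch's two-sample t-test, two-sided).
t = (x̄_1 − x̄_2)/√(s_1²/n_1 + s_2²/n_2) = (2260 − 1930)/√(523²/20 + 198²/16) = 2.5986
Welch–Satterthwaite df ≈ 25.39
Two-sided p-value ≈ 0.015
Since p ≈ 0.015 < α = 0.025, reject H0; the evidence is statistically significant.

t = 2.5986; reject H0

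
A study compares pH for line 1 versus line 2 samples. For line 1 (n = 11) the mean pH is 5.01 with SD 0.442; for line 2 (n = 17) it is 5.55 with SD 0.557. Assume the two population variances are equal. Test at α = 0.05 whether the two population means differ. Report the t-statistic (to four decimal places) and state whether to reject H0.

Let group 1 = line 1, group 2 = line 2. H0: μ_1 = μ_2; H1: μ_1 ≠ μ_2 (two-sample pooled-variance t-test, two-sided).
s_p² = [(11−1)·0.442² + (17−1)·0.557²]/(11+17−2) = 0.266062
t = (5.01 − 5.55)/√[0.266062·(1/11 + 1/17)] = -2.7055
df = n₁ + n₂ − 2 = 26
Two-sided p-value ≈ 0.0119
Since p ≈ 0.0119 < α = 0.05, reject H0; the evidence is statistically significant.

t = -2.7055; reject H0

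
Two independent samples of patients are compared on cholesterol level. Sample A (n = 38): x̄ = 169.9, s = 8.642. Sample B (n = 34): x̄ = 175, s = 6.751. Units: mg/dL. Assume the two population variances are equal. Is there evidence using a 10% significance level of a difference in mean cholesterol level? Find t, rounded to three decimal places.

Let group 1 = sample A, group 2 = sample B. H0: μ_1 = μ_2; H1: μ_1 ≠ μ_2 (two-sample pooled-variance t-test, two-sided).
s_p² = [(38−1)·8.642² + (34−1)·6.751²]/(38+34−2) = 60.9617
t = (169.9 − 175)/√[60.9617·(1/38 + 1/34)] = -2.767
df = n₁ + n₂ − 2 = 70
Two-sided p-value ≈ 0.0072
Since p ≈ 0.0072 < α = 0.1, reject H0; the data support H1.

-2.767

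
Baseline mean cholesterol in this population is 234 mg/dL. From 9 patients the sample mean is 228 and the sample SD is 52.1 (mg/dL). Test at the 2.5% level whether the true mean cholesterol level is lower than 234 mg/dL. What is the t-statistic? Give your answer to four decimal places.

H0: μ = 234; H1: μ < 234 (one-sample t-test, left-tailed).
t = (x̄ − μ₀)/(s/√n) = (228 − 234)/(52.1/√9) = -0.3455
df = n − 1 = 8
p-value = P(T ≤ -0.3455) ≈ 0.369
Since p ≈ 0.369 > α = 0.025, fail to reject H0; the data do not provide sufficient evidence against H0.

-0.3455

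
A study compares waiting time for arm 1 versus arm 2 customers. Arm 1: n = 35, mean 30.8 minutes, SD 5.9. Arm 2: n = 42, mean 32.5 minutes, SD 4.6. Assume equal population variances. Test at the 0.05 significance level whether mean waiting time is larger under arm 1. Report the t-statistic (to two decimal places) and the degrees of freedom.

t = -1.42, df = 75

Let group 1 = arm 1, group 2 = arm 2. H0: μ_1 = μ_2; H1: μ_1 > μ_2 (two-sample pooled-variance t-test, right-tailed).
s_p² = [(35−1)·5.9² + (42−1)·4.6²]/(35+42−2) = 27.348
t = (30.8 − 32.5)/√[27.348·(1/35 + 1/42)] = -1.42
df = n₁ + n₂ − 2 = 75
p-value = P(T ≥ -1.42) ≈ 0.920
Since p ≈ 0.920 > α = 0.05, fail to reject H0; the evidence is not statistically significant.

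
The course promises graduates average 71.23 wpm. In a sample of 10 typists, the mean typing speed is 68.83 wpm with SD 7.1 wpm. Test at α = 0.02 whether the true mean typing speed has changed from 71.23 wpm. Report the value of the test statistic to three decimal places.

-1.069

H0: μ = 71.23; H1: μ ≠ 71.23 (one-sample t-test, two-sided).
t = (x̄ − μ₀)/(s/√n) = (68.83 − 71.23)/(7.1/√10) = -1.069
df = n − 1 = 9
Two-sided p-value ≈ 0.3129
Since p ≈ 0.3129 > α = 0.02, fail to reject H0; the evidence is not statistically significant.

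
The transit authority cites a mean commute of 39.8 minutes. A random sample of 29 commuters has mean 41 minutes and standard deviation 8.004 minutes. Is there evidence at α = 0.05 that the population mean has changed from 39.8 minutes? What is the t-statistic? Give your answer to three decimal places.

0.807

H0: μ = 39.8; H1: μ ≠ 39.8 (one-sample t-test, two-sided).
t = (x̄ − μ₀)/(s/√n) = (41 − 39.8)/(8.004/√29) = 0.807
df = n − 1 = 28
Two-sided p-value ≈ 0.426
Since p ≈ 0.426 > α = 0.05, fail to reject H0; the evidence is not statistically significant.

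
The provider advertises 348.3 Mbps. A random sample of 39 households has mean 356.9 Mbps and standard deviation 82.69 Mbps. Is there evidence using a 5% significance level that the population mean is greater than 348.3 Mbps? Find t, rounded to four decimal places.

0.6495

H0: μ = 348.3; H1: μ > 348.3 (one-sample t-test, right-tailed).
t = (x̄ − μ₀)/(s/√n) = (356.9 − 348.3)/(82.69/√39) = 0.6495
df = n − 1 = 38
p-value = P(T ≥ 0.6495) ≈ 0.260
Since p ≈ 0.260 > α = 0.05, fail to reject H0; the data do not provide sufficient evidence against H0.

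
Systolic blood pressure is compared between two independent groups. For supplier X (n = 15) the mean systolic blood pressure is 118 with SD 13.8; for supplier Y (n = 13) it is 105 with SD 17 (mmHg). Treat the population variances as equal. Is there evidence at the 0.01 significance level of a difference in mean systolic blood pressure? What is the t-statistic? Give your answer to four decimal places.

Let group 1 = supplier X, group 2 = supplier Y. H0: μ_1 = μ_2; H1: μ_1 ≠ μ_2 (two-sample pooled-variance t-test, two-sided).
s_p² = [(15−1)·13.8² + (13−1)·17²]/(15+13−2) = 235.929
t = (118 − 105)/√[235.929·(1/15 + 1/13)] = 2.2335
df = n₁ + n₂ − 2 = 26
Two-sided p-value ≈ 0.0343
Since p ≈ 0.0343 > α = 0.01, fail to reject H0; the evidence is not statistically significant.

2.2335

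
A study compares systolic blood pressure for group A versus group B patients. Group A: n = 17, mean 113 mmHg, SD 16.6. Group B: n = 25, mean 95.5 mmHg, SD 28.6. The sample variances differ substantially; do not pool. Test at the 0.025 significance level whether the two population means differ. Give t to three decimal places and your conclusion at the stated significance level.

t = 2.502; reject H0

Let group 1 = group A, group 2 = group B. H0: μ_1 = μ_2; H1: μ_1 ≠ μ_2 (Welch's two-sample t-test, two-sided).
t = (x̄_1 − x̄_2)/√(s_1²/n_1 + s_2²/n_2) = (113 − 95.5)/√(16.6²/17 + 28.6²/25) = 2.502
Welch–Satterthwaite df ≈ 39.23
Two-sided p-value ≈ 0.0166
Since p ≈ 0.0166 < α = 0.025, reject H0; the data support H1.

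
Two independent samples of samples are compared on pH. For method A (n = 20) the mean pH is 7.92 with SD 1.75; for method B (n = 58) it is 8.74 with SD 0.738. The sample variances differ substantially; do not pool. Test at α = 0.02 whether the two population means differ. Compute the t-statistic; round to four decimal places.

Let group 1 = method A, group 2 = method B. H0: μ_1 = μ_2; H1: μ_1 ≠ μ_2 (Welch's two-sample t-test, two-sided).
t = (x̄_1 − x̄_2)/√(s_1²/n_1 + s_2²/n_2) = (7.92 − 8.74)/√(1.75²/20 + 0.738²/58) = -2.0341
Welch–Satterthwaite df ≈ 21.38
Two-sided p-value ≈ 0.0545
Since p ≈ 0.0545 > α = 0.02, fail to reject H0; the evidence is not statistically significant.

-2.0341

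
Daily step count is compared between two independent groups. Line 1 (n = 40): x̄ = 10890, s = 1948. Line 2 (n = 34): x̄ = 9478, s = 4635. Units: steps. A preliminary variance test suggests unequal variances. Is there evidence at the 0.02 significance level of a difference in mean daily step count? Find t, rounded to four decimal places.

1.6563

Let group 1 = line 1, group 2 = line 2. H0: μ_1 = μ_2; H1: μ_1 ≠ μ_2 (Welch's two-sample t-test, two-sided).
t = (x̄_1 − x̄_2)/√(s_1²/n_1 + s_2²/n_2) = (10890 − 9478)/√(1948²/40 + 4635²/34) = 1.6563
Welch–Satterthwaite df ≈ 42.84
Two-sided p-value ≈ 0.105
Since p ≈ 0.105 > α = 0.02, fail to reject H0; the evidence is not statistically significant.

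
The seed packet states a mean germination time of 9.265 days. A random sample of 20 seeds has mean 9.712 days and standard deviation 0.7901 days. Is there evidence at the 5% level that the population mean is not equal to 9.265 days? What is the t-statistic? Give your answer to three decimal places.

H0: μ = 9.265; H1: μ ≠ 9.265 (one-sample t-test, two-sided).
t = (x̄ − μ₀)/(s/√n) = (9.712 − 9.265)/(0.7901/√20) = 2.530
df = n − 1 = 19
Two-sided p-value ≈ 0.0204
Since p ≈ 0.0204 < α = 0.05, reject H0; the data support H1.

2.530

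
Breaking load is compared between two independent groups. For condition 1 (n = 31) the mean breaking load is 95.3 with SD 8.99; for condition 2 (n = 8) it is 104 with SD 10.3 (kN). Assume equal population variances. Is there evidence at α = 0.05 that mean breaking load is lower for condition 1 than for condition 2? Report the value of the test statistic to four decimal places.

Let group 1 = condition 1, group 2 = condition 2. H0: μ_1 = μ_2; H1: μ_1 < μ_2 (two-sample pooled-variance t-test, left-tailed).
s_p² = [(31−1)·8.99² + (8−1)·10.3²]/(31+8−2) = 85.6009
t = (95.3 − 104)/√[85.6009·(1/31 + 1/8)] = -2.3712
df = n₁ + n₂ − 2 = 37
p-value = P(T ≤ -2.3712) ≈ 0.0115
Since p ≈ 0.0115 < α = 0.05, reject H0; the data support H1.

-2.3712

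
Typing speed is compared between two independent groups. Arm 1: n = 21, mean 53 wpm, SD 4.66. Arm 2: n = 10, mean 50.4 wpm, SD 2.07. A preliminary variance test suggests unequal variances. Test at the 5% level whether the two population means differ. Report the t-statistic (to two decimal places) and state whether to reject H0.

t = 2.15; reject H0

Let group 1 = arm 1, group 2 = arm 2. H0: μ_1 = μ_2; H1: μ_1 ≠ μ_2 (Welch's two-sample t-test, two-sided).
t = (x̄_1 − x̄_2)/√(s_1²/n_1 + s_2²/n_2) = (53 − 50.4)/√(4.66²/21 + 2.07²/10) = 2.15
Welch–Satterthwaite df ≈ 28.96
Two-sided p-value ≈ 0.040
Since p ≈ 0.040 < α = 0.05, reject H0; the data support H1.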